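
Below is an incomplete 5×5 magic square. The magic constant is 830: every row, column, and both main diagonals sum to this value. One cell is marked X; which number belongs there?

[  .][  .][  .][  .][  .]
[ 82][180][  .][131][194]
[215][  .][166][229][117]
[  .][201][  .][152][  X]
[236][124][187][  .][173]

250

From row 2, 830 − (82 + 180 + 131 + 194) gives (2,3) = 243.
Row 3 must total 830; the given cells sum to 727, so (3,2) = 103.
From row 5, 830 − (236 + 124 + 187 + 173) gives (5,4) = 110.
Column 2: 180 + 103 + 201 + 124 + ? = 830, so (1,2) = 222.
Column 4 needs 830; the known cells sum to 622, so (1,4) = 208.
Using main diagonal: 180 + 166 + 152 + 173 + ? → (1,1) = 830 − 671 = 159.
The remaining cell in anti-diagonal is (1,5) = 830 − 734 = 96.
Row 1: 159 + 222 + 208 + 96 + ? = 830, so (1,3) = 145.
Column 1: 159 + 82 + 215 + 236 + ? = 830, so (4,1) = 138.
The remaining cell in column 3 is (4,3) = 830 − 741 = 89.
From column 5, 830 − (96 + 194 + 117 + 173) gives (4,5) = 250.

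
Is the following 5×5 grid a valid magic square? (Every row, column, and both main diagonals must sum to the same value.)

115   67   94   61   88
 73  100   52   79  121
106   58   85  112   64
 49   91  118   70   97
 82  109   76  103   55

Row 1: 115 + 67 + 94 + 61 + 88 = 425.
Row 2: 73 + 100 + 52 + 79 + 121 = 425.
Row 3: 106 + 58 + 85 + 112 + 64 = 425.
Row 4: 49 + 91 + 118 + 70 + 97 = 425.
Row 5: 82 + 109 + 76 + 103 + 55 = 425.
Column 1: 115 + 73 + 106 + 49 + 82 = 425.
Column 2: 67 + 100 + 58 + 91 + 109 = 425.
Column 3: 94 + 52 + 85 + 118 + 76 = 425.
Column 4: 61 + 79 + 112 + 70 + 103 = 425.
Column 5: 88 + 121 + 64 + 97 + 55 = 425.
Main diagonal: 115 + 100 + 85 + 70 + 55 = 425.
Anti-diagonal: 88 + 79 + 85 + 91 + 82 = 425.
All lines sum to 425.

Yes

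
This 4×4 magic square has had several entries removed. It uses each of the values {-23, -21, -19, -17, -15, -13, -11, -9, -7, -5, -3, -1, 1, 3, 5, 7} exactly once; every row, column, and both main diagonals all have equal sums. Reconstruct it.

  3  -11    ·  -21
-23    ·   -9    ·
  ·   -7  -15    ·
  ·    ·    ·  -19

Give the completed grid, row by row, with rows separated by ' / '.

3 -11 -3 -21 / -23 -1 -9 1 / -17 -7 -15 7 / 5 -13 -5 -19

The 16 entries sum to -128, so each line sums to -128/4 = -32.
From row 1, -32 − (3 + (-11) + (-21)) gives (1,3) = -3.
From column 3, -32 − (-3 + (-9) + (-15)) gives (4,3) = -5.
The remaining cell in main diagonal is (2,2) = -32 − (-31) = -1.
Anti-diagonal must total -32; the given cells sum to -37, so (4,1) = 5.
The remaining cell in row 2 is (2,4) = -32 − (-33) = 1.
Using row 4: 5 + (-5) + (-19) + ? → (4,2) = -32 − (-19) = -13.
Column 1 must total -32; the given cells sum to -15, so (3,1) = -17.
Column 4 needs -32; the known cells sum to -39, so (3,4) = 7.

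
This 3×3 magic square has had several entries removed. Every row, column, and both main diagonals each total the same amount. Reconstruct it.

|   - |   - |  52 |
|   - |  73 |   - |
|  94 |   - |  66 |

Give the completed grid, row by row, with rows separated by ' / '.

Anti-diagonal is already complete: 52 + 73 + 94 = 219, so that is the magic constant.
From row 3, 219 − (94 + 66) gives (3,2) = 59.
Using column 2: 73 + 59 + ? → (1,2) = 219 − 132 = 87.
Using column 3: 52 + 66 + ? → (2,3) = 219 − 118 = 101.
Main diagonal needs 219; the known cells sum to 139, so (1,1) = 80.
Row 2 needs 219; the known cells sum to 174, so (2,1) = 45.

80 87 52 / 45 73 101 / 94 59 66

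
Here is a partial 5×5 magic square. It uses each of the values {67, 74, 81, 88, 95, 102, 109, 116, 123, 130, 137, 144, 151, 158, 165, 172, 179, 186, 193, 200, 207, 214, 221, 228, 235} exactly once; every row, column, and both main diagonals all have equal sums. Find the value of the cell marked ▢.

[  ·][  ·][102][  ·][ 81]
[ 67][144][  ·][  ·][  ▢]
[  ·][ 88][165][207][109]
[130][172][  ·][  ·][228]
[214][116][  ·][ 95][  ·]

The 25 entries sum to 3775, so each line sums to 3775/5 = 755.
Row 3 needs 755; the known cells sum to 569, so (3,1) = 186.
Using column 1: 67 + 186 + 130 + 214 + ? → (1,1) = 755 − 597 = 158.
The remaining cell in column 2 is (1,2) = 755 − 520 = 235.
Anti-diagonal must total 755; the given cells sum to 632, so (2,4) = 123.
Row 1: 158 + 235 + 102 + 81 + ? = 755, so (1,4) = 179.
The remaining cell in column 4 is (4,4) = 755 − 604 = 151.
Main diagonal: 158 + 144 + 165 + 151 + ? = 755, so (5,5) = 137.
Row 4 must total 755; the given cells sum to 681, so (4,3) = 74.
Using row 5: 214 + 116 + 95 + 137 + ? → (5,3) = 755 − 562 = 193.
The remaining cell in column 3 is (2,3) = 755 − 534 = 221.
Column 5: 81 + 109 + 228 + 137 + ? = 755, so (2,5) = 200.

200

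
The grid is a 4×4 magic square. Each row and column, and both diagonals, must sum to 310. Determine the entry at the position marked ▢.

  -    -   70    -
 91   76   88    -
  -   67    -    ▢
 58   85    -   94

Row 2 needs 310; the known cells sum to 255, so (2,4) = 55.
The remaining cell in row 4 is (4,3) = 310 − 237 = 73.
Column 2 needs 310; the known cells sum to 228, so (1,2) = 82.
Column 3: 70 + 88 + 73 + ? = 310, so (3,3) = 79.
From main diagonal, 310 − (76 + 79 + 94) gives (1,1) = 61.
Anti-diagonal: 88 + 67 + 58 + ? = 310, so (1,4) = 97.
Column 1: 61 + 91 + 58 + ? = 310, so (3,1) = 100.
Using column 4: 97 + 55 + 94 + ? → (3,4) = 310 − 246 = 64.

64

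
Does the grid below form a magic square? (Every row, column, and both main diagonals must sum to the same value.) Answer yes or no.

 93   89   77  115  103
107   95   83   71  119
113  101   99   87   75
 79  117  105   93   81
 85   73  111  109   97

No — main diagonal sums to 477 but row 5 sums to 475.

Row 1: 93 + 89 + 77 + 115 + 103 = 477.
Row 2: 107 + 95 + 83 + 71 + 119 = 475.
Row 3: 113 + 101 + 99 + 87 + 75 = 475.
Row 4: 79 + 117 + 105 + 93 + 81 = 475.
Row 5: 85 + 73 + 111 + 109 + 97 = 475.
Column 1: 93 + 107 + 113 + 79 + 85 = 477.
Column 2: 89 + 95 + 101 + 117 + 73 = 475.
Column 3: 77 + 83 + 99 + 105 + 111 = 475.
Column 4: 115 + 71 + 87 + 93 + 109 = 475.
Column 5: 103 + 119 + 75 + 81 + 97 = 475.
Main diagonal: 93 + 95 + 99 + 93 + 97 = 477.
Anti-diagonal: 103 + 71 + 99 + 117 + 85 = 475.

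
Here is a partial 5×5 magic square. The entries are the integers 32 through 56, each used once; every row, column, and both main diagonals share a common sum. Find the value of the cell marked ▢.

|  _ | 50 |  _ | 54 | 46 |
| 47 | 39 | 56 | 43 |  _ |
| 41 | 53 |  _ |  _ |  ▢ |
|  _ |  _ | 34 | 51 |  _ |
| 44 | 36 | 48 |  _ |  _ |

The entries are 32 through 56, which sum to 1100, so each line sums to 1100/5 = 220.
Row 2 must total 220; the given cells sum to 185, so (2,5) = 35.
The remaining cell in column 2 is (4,2) = 220 − 178 = 42.
The remaining cell in anti-diagonal is (3,3) = 220 − 175 = 45.
Column 3 must total 220; the given cells sum to 183, so (1,3) = 37.
From row 1, 220 − (50 + 37 + 54 + 46) gives (1,1) = 33.
Column 1: 33 + 47 + 41 + 44 + ? = 220, so (4,1) = 55.
From main diagonal, 220 − (33 + 39 + 45 + 51) gives (5,5) = 52.
The remaining cell in row 4 is (4,5) = 220 − 182 = 38.
Row 5: 44 + 36 + 48 + 52 + ? = 220, so (5,4) = 40.
Column 4: 54 + 43 + 51 + 40 + ? = 220, so (3,4) = 32.
Column 5: 46 + 35 + 38 + 52 + ? = 220, so (3,5) = 49.

49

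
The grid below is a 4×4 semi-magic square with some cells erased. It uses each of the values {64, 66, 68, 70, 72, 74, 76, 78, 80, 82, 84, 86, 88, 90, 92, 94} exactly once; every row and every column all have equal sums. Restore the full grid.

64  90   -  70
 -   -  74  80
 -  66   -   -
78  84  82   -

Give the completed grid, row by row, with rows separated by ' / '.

64 90 92 70 / 86 76 74 80 / 88 66 68 94 / 78 84 82 72

The 16 entries sum to 1264, so each line sums to 1264/4 = 316.
The remaining cell in row 1 is (1,3) = 316 − 224 = 92.
Row 4 must total 316; the given cells sum to 244, so (4,4) = 72.
The remaining cell in column 2 is (2,2) = 316 − 240 = 76.
Column 3 needs 316; the known cells sum to 248, so (3,3) = 68.
Column 4: 70 + 80 + 72 + ? = 316, so (3,4) = 94.
Row 2 needs 316; the known cells sum to 230, so (2,1) = 86.
Row 3 must total 316; the given cells sum to 228, so (3,1) = 88.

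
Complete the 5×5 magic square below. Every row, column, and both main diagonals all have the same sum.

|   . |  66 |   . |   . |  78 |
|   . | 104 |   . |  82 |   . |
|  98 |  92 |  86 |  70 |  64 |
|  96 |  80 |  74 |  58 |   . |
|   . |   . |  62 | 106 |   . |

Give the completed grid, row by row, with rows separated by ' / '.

72 66 100 94 78 / 60 104 88 82 76 / 98 92 86 70 64 / 96 80 74 58 102 / 84 68 62 106 90

Row 3 is already complete: 98 + 92 + 86 + 70 + 64 = 410, so that is the magic constant.
Using row 4: 96 + 80 + 74 + 58 + ? → (4,5) = 410 − 308 = 102.
Using column 2: 66 + 104 + 92 + 80 + ? → (5,2) = 410 − 342 = 68.
Using column 4: 82 + 70 + 58 + 106 + ? → (1,4) = 410 − 316 = 94.
Anti-diagonal must total 410; the given cells sum to 326, so (5,1) = 84.
Row 5 must total 410; the given cells sum to 320, so (5,5) = 90.
The remaining cell in column 5 is (2,5) = 410 − 334 = 76.
Using main diagonal: 104 + 86 + 58 + 90 + ? → (1,1) = 410 − 338 = 72.
Using row 1: 72 + 66 + 94 + 78 + ? → (1,3) = 410 − 310 = 100.
From column 1, 410 − (72 + 98 + 96 + 84) gives (2,1) = 60.
The remaining cell in column 3 is (2,3) = 410 − 322 = 88.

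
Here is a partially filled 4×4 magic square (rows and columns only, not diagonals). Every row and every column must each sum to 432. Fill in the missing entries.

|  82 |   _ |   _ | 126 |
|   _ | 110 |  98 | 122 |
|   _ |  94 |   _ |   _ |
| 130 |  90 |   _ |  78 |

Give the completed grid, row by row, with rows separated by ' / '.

Row 2 needs 432; the known cells sum to 330, so (2,1) = 102.
From row 4, 432 − (130 + 90 + 78) gives (4,3) = 134.
The remaining cell in column 1 is (3,1) = 432 − 314 = 118.
Column 2 needs 432; the known cells sum to 294, so (1,2) = 138.
From column 4, 432 − (126 + 122 + 78) gives (3,4) = 106.
From row 1, 432 − (82 + 138 + 126) gives (1,3) = 86.
From row 3, 432 − (118 + 94 + 106) gives (3,3) = 114.

82 138 86 126 / 102 110 98 122 / 118 94 114 106 / 130 90 134 78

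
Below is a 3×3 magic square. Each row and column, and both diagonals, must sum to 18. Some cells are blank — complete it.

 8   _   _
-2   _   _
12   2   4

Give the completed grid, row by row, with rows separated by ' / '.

The remaining cell in main diagonal is (2,2) = 18 − 12 = 6.
The remaining cell in anti-diagonal is (1,3) = 18 − 18 = 0.
The remaining cell in row 1 is (1,2) = 18 − 8 = 10.
Row 2: -2 + 6 + ? = 18, so (2,3) = 14.

8 10 0 / -2 6 14 / 12 2 4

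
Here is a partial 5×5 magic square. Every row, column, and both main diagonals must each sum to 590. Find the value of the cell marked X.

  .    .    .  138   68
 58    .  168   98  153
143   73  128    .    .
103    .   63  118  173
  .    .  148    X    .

The remaining cell in row 2 is (2,2) = 590 − 477 = 113.
The remaining cell in row 4 is (4,2) = 590 − 457 = 133.
The remaining cell in column 3 is (1,3) = 590 − 507 = 83.
Anti-diagonal: 68 + 98 + 128 + 133 + ? = 590, so (5,1) = 163.
Using column 1: 58 + 143 + 103 + 163 + ? → (1,1) = 590 − 467 = 123.
Main diagonal must total 590; the given cells sum to 482, so (5,5) = 108.
Row 1 needs 590; the known cells sum to 412, so (1,2) = 178.
Using column 2: 178 + 113 + 73 + 133 + ? → (5,2) = 590 − 497 = 93.
From column 5, 590 − (68 + 153 + 173 + 108) gives (3,5) = 88.
The remaining cell in row 3 is (3,4) = 590 − 432 = 158.
Row 5 needs 590; the known cells sum to 512, so (5,4) = 78.

78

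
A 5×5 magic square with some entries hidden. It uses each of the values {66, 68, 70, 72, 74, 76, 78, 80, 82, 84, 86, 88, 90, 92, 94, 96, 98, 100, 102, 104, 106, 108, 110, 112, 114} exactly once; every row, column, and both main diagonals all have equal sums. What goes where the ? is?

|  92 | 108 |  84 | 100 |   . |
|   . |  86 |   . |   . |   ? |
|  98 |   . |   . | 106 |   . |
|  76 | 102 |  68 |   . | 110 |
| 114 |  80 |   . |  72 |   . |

The 25 entries sum to 2250, so each line sums to 2250/5 = 450.
Row 1 needs 450; the known cells sum to 384, so (1,5) = 66.
Row 4: 76 + 102 + 68 + 110 + ? = 450, so (4,4) = 94.
The remaining cell in column 1 is (2,1) = 450 − 380 = 70.
The remaining cell in column 2 is (3,2) = 450 − 376 = 74.
Column 4 needs 450; the known cells sum to 372, so (2,4) = 78.
Using anti-diagonal: 66 + 78 + 102 + 114 + ? → (3,3) = 450 − 360 = 90.
Using row 3: 98 + 74 + 90 + 106 + ? → (3,5) = 450 − 368 = 82.
Main diagonal must total 450; the given cells sum to 362, so (5,5) = 88.
Using row 5: 114 + 80 + 72 + 88 + ? → (5,3) = 450 − 354 = 96.
Column 3: 84 + 90 + 68 + 96 + ? = 450, so (2,3) = 112.
Column 5 needs 450; the known cells sum to 346, so (2,5) = 104.

104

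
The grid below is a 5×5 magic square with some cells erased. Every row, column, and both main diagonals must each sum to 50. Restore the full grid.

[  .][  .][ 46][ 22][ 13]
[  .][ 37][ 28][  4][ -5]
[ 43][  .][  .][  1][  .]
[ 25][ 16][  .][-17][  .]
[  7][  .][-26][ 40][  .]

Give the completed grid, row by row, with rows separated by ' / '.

Row 2 must total 50; the given cells sum to 64, so (2,1) = -14.
Column 1 needs 50; the known cells sum to 61, so (1,1) = -11.
From anti-diagonal, 50 − (13 + 4 + 16 + 7) gives (3,3) = 10.
Row 1 needs 50; the known cells sum to 70, so (1,2) = -20.
Using column 3: 46 + 28 + 10 + (-26) + ? → (4,3) = 50 − 58 = -8.
From main diagonal, 50 − (-11 + 37 + 10 + (-17)) gives (5,5) = 31.
Row 4 needs 50; the known cells sum to 16, so (4,5) = 34.
Row 5: 7 + (-26) + 40 + 31 + ? = 50, so (5,2) = -2.
Using column 2: -20 + 37 + 16 + (-2) + ? → (3,2) = 50 − 31 = 19.
Column 5 must total 50; the given cells sum to 73, so (3,5) = -23.

-11 -20 46 22 13 / -14 37 28 4 -5 / 43 19 10 1 -23 / 25 16 -8 -17 34 / 7 -2 -26 40 31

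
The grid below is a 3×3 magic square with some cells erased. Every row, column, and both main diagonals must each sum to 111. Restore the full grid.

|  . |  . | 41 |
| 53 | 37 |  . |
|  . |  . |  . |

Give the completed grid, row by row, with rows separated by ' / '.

25 45 41 / 53 37 21 / 33 29 49

Row 2 needs 111; the known cells sum to 90, so (2,3) = 21.
Column 3 needs 111; the known cells sum to 62, so (3,3) = 49.
Using main diagonal: 37 + 49 + ? → (1,1) = 111 − 86 = 25.
Anti-diagonal needs 111; the known cells sum to 78, so (3,1) = 33.
Row 1: 25 + 41 + ? = 111, so (1,2) = 45.
Row 3 needs 111; the known cells sum to 82, so (3,2) = 29.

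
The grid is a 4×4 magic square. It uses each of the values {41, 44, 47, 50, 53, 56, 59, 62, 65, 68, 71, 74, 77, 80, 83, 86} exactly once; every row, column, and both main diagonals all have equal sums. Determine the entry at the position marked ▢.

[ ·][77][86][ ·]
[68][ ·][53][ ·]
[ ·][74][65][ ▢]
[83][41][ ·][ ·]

59

The 16 entries sum to 1016, so each line sums to 1016/4 = 254.
The remaining cell in column 2 is (2,2) = 254 − 192 = 62.
From column 3, 254 − (86 + 53 + 65) gives (4,3) = 50.
Using anti-diagonal: 53 + 74 + 83 + ? → (1,4) = 254 − 210 = 44.
Row 1 needs 254; the known cells sum to 207, so (1,1) = 47.
Row 2 must total 254; the given cells sum to 183, so (2,4) = 71.
Row 4 must total 254; the given cells sum to 174, so (4,4) = 80.
Using column 1: 47 + 68 + 83 + ? → (3,1) = 254 − 198 = 56.
Column 4 needs 254; the known cells sum to 195, so (3,4) = 59.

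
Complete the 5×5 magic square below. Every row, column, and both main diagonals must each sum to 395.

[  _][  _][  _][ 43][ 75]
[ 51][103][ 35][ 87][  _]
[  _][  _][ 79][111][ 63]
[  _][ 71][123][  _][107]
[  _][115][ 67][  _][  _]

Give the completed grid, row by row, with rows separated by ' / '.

127 59 91 43 75 / 51 103 35 87 119 / 95 47 79 111 63 / 39 71 123 55 107 / 83 115 67 99 31

The remaining cell in row 2 is (2,5) = 395 − 276 = 119.
Column 3 needs 395; the known cells sum to 304, so (1,3) = 91.
From column 5, 395 − (75 + 119 + 63 + 107) gives (5,5) = 31.
The remaining cell in anti-diagonal is (5,1) = 395 − 312 = 83.
The remaining cell in row 5 is (5,4) = 395 − 296 = 99.
Column 4 must total 395; the given cells sum to 340, so (4,4) = 55.
Using main diagonal: 103 + 79 + 55 + 31 + ? → (1,1) = 395 − 268 = 127.
Using row 1: 127 + 91 + 43 + 75 + ? → (1,2) = 395 − 336 = 59.
The remaining cell in row 4 is (4,1) = 395 − 356 = 39.
Using column 1: 127 + 51 + 39 + 83 + ? → (3,1) = 395 − 300 = 95.
Column 2 needs 395; the known cells sum to 348, so (3,2) = 47.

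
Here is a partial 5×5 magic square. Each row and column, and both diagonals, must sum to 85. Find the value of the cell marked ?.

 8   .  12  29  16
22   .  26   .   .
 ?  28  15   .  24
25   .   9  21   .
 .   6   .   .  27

11

Row 1 must total 85; the given cells sum to 65, so (1,2) = 20.
The remaining cell in column 3 is (5,3) = 85 − 62 = 23.
From main diagonal, 85 − (8 + 15 + 21 + 27) gives (2,2) = 14.
Using column 2: 20 + 14 + 28 + 6 + ? → (4,2) = 85 − 68 = 17.
Row 4 needs 85; the known cells sum to 72, so (4,5) = 13.
Column 5 needs 85; the known cells sum to 80, so (2,5) = 5.
The remaining cell in row 2 is (2,4) = 85 − 67 = 18.
The remaining cell in anti-diagonal is (5,1) = 85 − 66 = 19.
Row 5: 19 + 6 + 23 + 27 + ? = 85, so (5,4) = 10.
Column 1 must total 85; the given cells sum to 74, so (3,1) = 11.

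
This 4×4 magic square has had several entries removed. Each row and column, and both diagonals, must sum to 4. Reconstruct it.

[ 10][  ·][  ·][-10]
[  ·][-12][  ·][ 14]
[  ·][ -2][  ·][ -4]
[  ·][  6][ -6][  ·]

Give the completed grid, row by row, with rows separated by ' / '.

10 12 -8 -10 / -14 -12 16 14 / 8 -2 2 -4 / 0 6 -6 4

Using column 2: -12 + (-2) + 6 + ? → (1,2) = 4 − (-8) = 12.
Column 4 needs 4; the known cells sum to 0, so (4,4) = 4.
Using main diagonal: 10 + (-12) + 4 + ? → (3,3) = 4 − 2 = 2.
Using row 1: 10 + 12 + (-10) + ? → (1,3) = 4 − 12 = -8.
Row 3 needs 4; the known cells sum to -4, so (3,1) = 8.
Row 4: 6 + (-6) + 4 + ? = 4, so (4,1) = 0.
From column 1, 4 − (10 + 8 + 0) gives (2,1) = -14.
Column 3 must total 4; the given cells sum to -12, so (2,3) = 16.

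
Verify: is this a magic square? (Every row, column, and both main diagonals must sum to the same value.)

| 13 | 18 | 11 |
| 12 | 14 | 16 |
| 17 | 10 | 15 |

Row 1: 13 + 18 + 11 = 42.
Row 2: 12 + 14 + 16 = 42.
Row 3: 17 + 10 + 15 = 42.
Column 1: 13 + 12 + 17 = 42.
Column 2: 18 + 14 + 10 = 42.
Column 3: 11 + 16 + 15 = 42.
Main diagonal: 13 + 14 + 15 = 42.
Anti-diagonal: 11 + 14 + 17 = 42.
All lines sum to 42.

Yes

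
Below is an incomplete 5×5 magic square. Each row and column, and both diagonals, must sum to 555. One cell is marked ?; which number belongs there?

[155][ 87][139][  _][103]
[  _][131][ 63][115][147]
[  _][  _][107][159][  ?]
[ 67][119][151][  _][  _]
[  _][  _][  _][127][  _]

91

Using row 1: 155 + 87 + 139 + 103 + ? → (1,4) = 555 − 484 = 71.
Row 2 needs 555; the known cells sum to 456, so (2,1) = 99.
Using column 3: 139 + 63 + 107 + 151 + ? → (5,3) = 555 − 460 = 95.
Using column 4: 71 + 115 + 159 + 127 + ? → (4,4) = 555 − 472 = 83.
Main diagonal needs 555; the known cells sum to 476, so (5,5) = 79.
Anti-diagonal needs 555; the known cells sum to 444, so (5,1) = 111.
Row 4: 67 + 119 + 151 + 83 + ? = 555, so (4,5) = 135.
Row 5: 111 + 95 + 127 + 79 + ? = 555, so (5,2) = 143.
Using column 1: 155 + 99 + 67 + 111 + ? → (3,1) = 555 − 432 = 123.
Column 2: 87 + 131 + 119 + 143 + ? = 555, so (3,2) = 75.
Column 5 needs 555; the known cells sum to 464, so (3,5) = 91.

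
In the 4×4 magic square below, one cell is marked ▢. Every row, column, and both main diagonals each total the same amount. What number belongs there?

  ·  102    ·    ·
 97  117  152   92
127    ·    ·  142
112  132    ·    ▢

137

Row 2 is complete and sums to 458; that is the magic constant.
From column 1, 458 − (97 + 127 + 112) gives (1,1) = 122.
From column 2, 458 − (102 + 117 + 132) gives (3,2) = 107.
Anti-diagonal must total 458; the given cells sum to 371, so (1,4) = 87.
The remaining cell in row 1 is (1,3) = 458 − 311 = 147.
The remaining cell in row 3 is (3,3) = 458 − 376 = 82.
From column 3, 458 − (147 + 152 + 82) gives (4,3) = 77.
Column 4 must total 458; the given cells sum to 321, so (4,4) = 137.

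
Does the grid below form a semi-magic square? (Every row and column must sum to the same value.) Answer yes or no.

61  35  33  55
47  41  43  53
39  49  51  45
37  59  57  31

Row 1: 61 + 35 + 33 + 55 = 184.
Row 2: 47 + 41 + 43 + 53 = 184.
Row 3: 39 + 49 + 51 + 45 = 184.
Row 4: 37 + 59 + 57 + 31 = 184.
Column 1: 61 + 47 + 39 + 37 = 184.
Column 2: 35 + 41 + 49 + 59 = 184.
Column 3: 33 + 43 + 51 + 57 = 184.
Column 4: 55 + 53 + 45 + 31 = 184.
All lines sum to 184.

Yes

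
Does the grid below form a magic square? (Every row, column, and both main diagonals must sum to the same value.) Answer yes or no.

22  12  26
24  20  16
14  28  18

Row 1: 22 + 12 + 26 = 60.
Row 2: 24 + 20 + 16 = 60.
Row 3: 14 + 28 + 18 = 60.
Column 1: 22 + 24 + 14 = 60.
Column 2: 12 + 20 + 28 = 60.
Column 3: 26 + 16 + 18 = 60.
Main diagonal: 22 + 20 + 18 = 60.
Anti-diagonal: 26 + 20 + 14 = 60.
All lines sum to 60.

Yes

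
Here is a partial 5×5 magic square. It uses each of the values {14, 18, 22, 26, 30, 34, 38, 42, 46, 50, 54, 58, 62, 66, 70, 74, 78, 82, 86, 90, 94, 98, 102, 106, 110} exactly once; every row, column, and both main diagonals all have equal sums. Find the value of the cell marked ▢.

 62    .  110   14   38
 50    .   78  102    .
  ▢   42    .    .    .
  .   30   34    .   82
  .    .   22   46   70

18

The 25 entries sum to 1550, so each line sums to 1550/5 = 310.
Row 1 needs 310; the known cells sum to 224, so (1,2) = 86.
Using column 3: 110 + 78 + 34 + 22 + ? → (3,3) = 310 − 244 = 66.
Anti-diagonal: 38 + 102 + 66 + 30 + ? = 310, so (5,1) = 74.
Using row 5: 74 + 22 + 46 + 70 + ? → (5,2) = 310 − 212 = 98.
Column 2: 86 + 42 + 30 + 98 + ? = 310, so (2,2) = 54.
Main diagonal must total 310; the given cells sum to 252, so (4,4) = 58.
Using row 2: 50 + 54 + 78 + 102 + ? → (2,5) = 310 − 284 = 26.
Row 4: 30 + 34 + 58 + 82 + ? = 310, so (4,1) = 106.
From column 1, 310 − (62 + 50 + 106 + 74) gives (3,1) = 18.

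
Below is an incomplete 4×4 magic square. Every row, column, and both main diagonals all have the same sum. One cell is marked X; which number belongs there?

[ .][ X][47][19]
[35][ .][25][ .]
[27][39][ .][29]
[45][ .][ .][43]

Anti-diagonal is complete and sums to 128; that is the magic constant.
Row 3 must total 128; the given cells sum to 95, so (3,3) = 33.
Column 1 must total 128; the given cells sum to 107, so (1,1) = 21.
Column 3: 47 + 25 + 33 + ? = 128, so (4,3) = 23.
Column 4 must total 128; the given cells sum to 91, so (2,4) = 37.
Main diagonal: 21 + 33 + 43 + ? = 128, so (2,2) = 31.
From row 1, 128 − (21 + 47 + 19) gives (1,2) = 41.

41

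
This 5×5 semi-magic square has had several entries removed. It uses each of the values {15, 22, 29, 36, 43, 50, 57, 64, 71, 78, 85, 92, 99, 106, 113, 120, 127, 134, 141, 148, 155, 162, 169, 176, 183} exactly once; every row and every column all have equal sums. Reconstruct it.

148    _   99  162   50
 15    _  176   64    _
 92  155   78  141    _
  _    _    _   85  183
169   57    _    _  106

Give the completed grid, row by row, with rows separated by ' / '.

148 36 99 162 50 / 15 113 176 64 127 / 92 155 78 141 29 / 71 134 22 85 183 / 169 57 120 43 106

The 25 entries sum to 2475, so each line sums to 2475/5 = 495.
Using row 1: 148 + 99 + 162 + 50 + ? → (1,2) = 495 − 459 = 36.
Using row 3: 92 + 155 + 78 + 141 + ? → (3,5) = 495 − 466 = 29.
Using column 1: 148 + 15 + 92 + 169 + ? → (4,1) = 495 − 424 = 71.
Column 4 must total 495; the given cells sum to 452, so (5,4) = 43.
Column 5 must total 495; the given cells sum to 368, so (2,5) = 127.
Row 2 must total 495; the given cells sum to 382, so (2,2) = 113.
Row 5 needs 495; the known cells sum to 375, so (5,3) = 120.
The remaining cell in column 2 is (4,2) = 495 − 361 = 134.
Column 3: 99 + 176 + 78 + 120 + ? = 495, so (4,3) = 22.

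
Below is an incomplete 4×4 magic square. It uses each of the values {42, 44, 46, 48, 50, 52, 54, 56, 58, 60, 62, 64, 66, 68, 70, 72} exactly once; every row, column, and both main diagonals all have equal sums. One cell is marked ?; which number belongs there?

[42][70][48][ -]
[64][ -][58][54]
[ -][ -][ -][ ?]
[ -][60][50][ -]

The 16 entries sum to 912, so each line sums to 912/4 = 228.
Row 1 needs 228; the known cells sum to 160, so (1,4) = 68.
From row 2, 228 − (64 + 58 + 54) gives (2,2) = 52.
Using column 2: 70 + 52 + 60 + ? → (3,2) = 228 − 182 = 46.
The remaining cell in column 3 is (3,3) = 228 − 156 = 72.
Main diagonal must total 228; the given cells sum to 166, so (4,4) = 62.
From anti-diagonal, 228 − (68 + 58 + 46) gives (4,1) = 56.
Column 1: 42 + 64 + 56 + ? = 228, so (3,1) = 66.
Column 4 must total 228; the given cells sum to 184, so (3,4) = 44.

44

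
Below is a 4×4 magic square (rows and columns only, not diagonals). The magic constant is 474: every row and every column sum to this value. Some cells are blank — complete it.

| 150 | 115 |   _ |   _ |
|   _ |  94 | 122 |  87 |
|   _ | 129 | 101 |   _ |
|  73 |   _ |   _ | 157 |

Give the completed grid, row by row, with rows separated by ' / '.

Using row 2: 94 + 122 + 87 + ? → (2,1) = 474 − 303 = 171.
Column 1 must total 474; the given cells sum to 394, so (3,1) = 80.
From column 2, 474 − (115 + 94 + 129) gives (4,2) = 136.
From row 3, 474 − (80 + 129 + 101) gives (3,4) = 164.
Row 4: 73 + 136 + 157 + ? = 474, so (4,3) = 108.
Using column 3: 122 + 101 + 108 + ? → (1,3) = 474 − 331 = 143.
Column 4 needs 474; the known cells sum to 408, so (1,4) = 66.

150 115 143 66 / 171 94 122 87 / 80 129 101 164 / 73 136 108 157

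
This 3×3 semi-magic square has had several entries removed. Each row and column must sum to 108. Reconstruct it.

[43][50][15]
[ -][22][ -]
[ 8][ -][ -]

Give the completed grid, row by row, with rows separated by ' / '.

Column 1: 43 + 8 + ? = 108, so (2,1) = 57.
The remaining cell in column 2 is (3,2) = 108 − 72 = 36.
Row 2 must total 108; the given cells sum to 79, so (2,3) = 29.
The remaining cell in row 3 is (3,3) = 108 − 44 = 64.

43 50 15 / 57 22 29 / 8 36 64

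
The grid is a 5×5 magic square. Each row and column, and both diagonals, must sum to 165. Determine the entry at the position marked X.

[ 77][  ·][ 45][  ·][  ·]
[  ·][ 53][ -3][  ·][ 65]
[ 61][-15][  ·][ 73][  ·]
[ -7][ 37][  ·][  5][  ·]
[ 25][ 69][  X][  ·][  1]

13

Using column 1: 77 + 61 + (-7) + 25 + ? → (2,1) = 165 − 156 = 9.
The remaining cell in column 2 is (1,2) = 165 − 144 = 21.
Main diagonal needs 165; the known cells sum to 136, so (3,3) = 29.
From row 2, 165 − (9 + 53 + (-3) + 65) gives (2,4) = 41.
The remaining cell in row 3 is (3,5) = 165 − 148 = 17.
From anti-diagonal, 165 − (41 + 29 + 37 + 25) gives (1,5) = 33.
Row 1 must total 165; the given cells sum to 176, so (1,4) = -11.
Using column 4: -11 + 41 + 73 + 5 + ? → (5,4) = 165 − 108 = 57.
Column 5 must total 165; the given cells sum to 116, so (4,5) = 49.
Using row 4: -7 + 37 + 5 + 49 + ? → (4,3) = 165 − 84 = 81.
The remaining cell in row 5 is (5,3) = 165 − 152 = 13.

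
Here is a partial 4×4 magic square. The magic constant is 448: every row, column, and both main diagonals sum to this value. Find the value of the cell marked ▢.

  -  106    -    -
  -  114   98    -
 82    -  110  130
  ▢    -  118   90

From row 3, 448 − (82 + 110 + 130) gives (3,2) = 126.
The remaining cell in column 2 is (4,2) = 448 − 346 = 102.
The remaining cell in column 3 is (1,3) = 448 − 326 = 122.
Main diagonal must total 448; the given cells sum to 314, so (1,1) = 134.
Row 1: 134 + 106 + 122 + ? = 448, so (1,4) = 86.
Row 4 must total 448; the given cells sum to 310, so (4,1) = 138.

138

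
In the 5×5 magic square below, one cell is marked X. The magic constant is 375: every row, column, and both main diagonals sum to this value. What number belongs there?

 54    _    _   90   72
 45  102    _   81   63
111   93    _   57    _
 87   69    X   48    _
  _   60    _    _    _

66

Using row 2: 45 + 102 + 81 + 63 + ? → (2,3) = 375 − 291 = 84.
From column 1, 375 − (54 + 45 + 111 + 87) gives (5,1) = 78.
Column 2 needs 375; the known cells sum to 324, so (1,2) = 51.
Column 4: 90 + 81 + 57 + 48 + ? = 375, so (5,4) = 99.
From anti-diagonal, 375 − (72 + 81 + 69 + 78) gives (3,3) = 75.
From row 1, 375 − (54 + 51 + 90 + 72) gives (1,3) = 108.
Row 3 must total 375; the given cells sum to 336, so (3,5) = 39.
From main diagonal, 375 − (54 + 102 + 75 + 48) gives (5,5) = 96.
Row 5 needs 375; the known cells sum to 333, so (5,3) = 42.
Column 3 must total 375; the given cells sum to 309, so (4,3) = 66.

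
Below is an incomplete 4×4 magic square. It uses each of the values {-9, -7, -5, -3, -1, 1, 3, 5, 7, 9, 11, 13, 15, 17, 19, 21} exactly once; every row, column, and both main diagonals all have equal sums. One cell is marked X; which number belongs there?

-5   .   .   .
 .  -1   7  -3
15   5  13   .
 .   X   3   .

11

The 16 entries sum to 96, so each line sums to 96/4 = 24.
Row 2: -1 + 7 + (-3) + ? = 24, so (2,1) = 21.
Row 3: 15 + 5 + 13 + ? = 24, so (3,4) = -9.
Column 1 must total 24; the given cells sum to 31, so (4,1) = -7.
From column 3, 24 − (7 + 13 + 3) gives (1,3) = 1.
Using main diagonal: -5 + (-1) + 13 + ? → (4,4) = 24 − 7 = 17.
The remaining cell in anti-diagonal is (1,4) = 24 − 5 = 19.
Using row 1: -5 + 1 + 19 + ? → (1,2) = 24 − 15 = 9.
From row 4, 24 − (-7 + 3 + 17) gives (4,2) = 11.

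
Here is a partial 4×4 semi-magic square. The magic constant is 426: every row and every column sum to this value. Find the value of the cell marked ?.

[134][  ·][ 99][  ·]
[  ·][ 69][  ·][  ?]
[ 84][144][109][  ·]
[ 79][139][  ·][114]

Row 3 needs 426; the known cells sum to 337, so (3,4) = 89.
Row 4: 79 + 139 + 114 + ? = 426, so (4,3) = 94.
Using column 1: 134 + 84 + 79 + ? → (2,1) = 426 − 297 = 129.
Column 2 must total 426; the given cells sum to 352, so (1,2) = 74.
Column 3 needs 426; the known cells sum to 302, so (2,3) = 124.
From row 1, 426 − (134 + 74 + 99) gives (1,4) = 119.
Using row 2: 129 + 69 + 124 + ? → (2,4) = 426 − 322 = 104.

104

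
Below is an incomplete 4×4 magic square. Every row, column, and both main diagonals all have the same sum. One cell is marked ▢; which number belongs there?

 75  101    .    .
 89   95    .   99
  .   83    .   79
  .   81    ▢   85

91

Column 2 is complete and sums to 360; that is the magic constant.
Using row 2: 89 + 95 + 99 + ? → (2,3) = 360 − 283 = 77.
From column 4, 360 − (99 + 79 + 85) gives (1,4) = 97.
Main diagonal: 75 + 95 + 85 + ? = 360, so (3,3) = 105.
The remaining cell in anti-diagonal is (4,1) = 360 − 257 = 103.
Using row 1: 75 + 101 + 97 + ? → (1,3) = 360 − 273 = 87.
Row 3 needs 360; the known cells sum to 267, so (3,1) = 93.
The remaining cell in row 4 is (4,3) = 360 − 269 = 91.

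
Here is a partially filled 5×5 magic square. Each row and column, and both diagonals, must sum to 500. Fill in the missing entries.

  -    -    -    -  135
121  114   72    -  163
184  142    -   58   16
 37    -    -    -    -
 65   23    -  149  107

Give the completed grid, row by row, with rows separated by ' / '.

93 51 44 177 135 / 121 114 72 30 163 / 184 142 100 58 16 / 37 170 128 86 79 / 65 23 156 149 107

Using row 2: 121 + 114 + 72 + 163 + ? → (2,4) = 500 − 470 = 30.
Row 3 needs 500; the known cells sum to 400, so (3,3) = 100.
The remaining cell in row 5 is (5,3) = 500 − 344 = 156.
From column 1, 500 − (121 + 184 + 37 + 65) gives (1,1) = 93.
Using column 5: 135 + 163 + 16 + 107 + ? → (4,5) = 500 − 421 = 79.
Main diagonal must total 500; the given cells sum to 414, so (4,4) = 86.
The remaining cell in anti-diagonal is (4,2) = 500 − 330 = 170.
Row 4 must total 500; the given cells sum to 372, so (4,3) = 128.
Column 2 must total 500; the given cells sum to 449, so (1,2) = 51.
Using column 3: 72 + 100 + 128 + 156 + ? → (1,3) = 500 − 456 = 44.
Column 4 needs 500; the known cells sum to 323, so (1,4) = 177.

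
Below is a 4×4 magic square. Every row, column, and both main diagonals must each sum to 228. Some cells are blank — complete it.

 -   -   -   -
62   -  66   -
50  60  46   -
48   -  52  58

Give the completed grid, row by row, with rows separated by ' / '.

Using row 3: 50 + 60 + 46 + ? → (3,4) = 228 − 156 = 72.
Row 4: 48 + 52 + 58 + ? = 228, so (4,2) = 70.
Column 1 must total 228; the given cells sum to 160, so (1,1) = 68.
Column 3 needs 228; the known cells sum to 164, so (1,3) = 64.
Using main diagonal: 68 + 46 + 58 + ? → (2,2) = 228 − 172 = 56.
Anti-diagonal: 66 + 60 + 48 + ? = 228, so (1,4) = 54.
Row 1: 68 + 64 + 54 + ? = 228, so (1,2) = 42.
Row 2: 62 + 56 + 66 + ? = 228, so (2,4) = 44.

68 42 64 54 / 62 56 66 44 / 50 60 46 72 / 48 70 52 58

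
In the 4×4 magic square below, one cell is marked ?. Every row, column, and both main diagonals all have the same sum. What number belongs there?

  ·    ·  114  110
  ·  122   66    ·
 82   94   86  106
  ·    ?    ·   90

78

Row 3 is complete and sums to 368; that is the magic constant.
From column 3, 368 − (114 + 66 + 86) gives (4,3) = 102.
Using column 4: 110 + 106 + 90 + ? → (2,4) = 368 − 306 = 62.
From main diagonal, 368 − (122 + 86 + 90) gives (1,1) = 70.
Anti-diagonal: 110 + 66 + 94 + ? = 368, so (4,1) = 98.
Row 1: 70 + 114 + 110 + ? = 368, so (1,2) = 74.
Row 2: 122 + 66 + 62 + ? = 368, so (2,1) = 118.
Row 4 needs 368; the known cells sum to 290, so (4,2) = 78.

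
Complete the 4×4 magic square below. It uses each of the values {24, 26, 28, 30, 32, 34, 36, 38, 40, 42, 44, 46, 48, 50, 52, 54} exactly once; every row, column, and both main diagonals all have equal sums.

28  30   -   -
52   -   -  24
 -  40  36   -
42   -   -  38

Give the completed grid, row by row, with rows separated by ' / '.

The 16 entries sum to 624, so each line sums to 624/4 = 156.
Column 1 needs 156; the known cells sum to 122, so (3,1) = 34.
Main diagonal needs 156; the known cells sum to 102, so (2,2) = 54.
Row 2 must total 156; the given cells sum to 130, so (2,3) = 26.
The remaining cell in row 3 is (3,4) = 156 − 110 = 46.
Column 2: 30 + 54 + 40 + ? = 156, so (4,2) = 32.
Column 4 needs 156; the known cells sum to 108, so (1,4) = 48.
Row 1 needs 156; the known cells sum to 106, so (1,3) = 50.
Row 4: 42 + 32 + 38 + ? = 156, so (4,3) = 44.

28 30 50 48 / 52 54 26 24 / 34 40 36 46 / 42 32 44 38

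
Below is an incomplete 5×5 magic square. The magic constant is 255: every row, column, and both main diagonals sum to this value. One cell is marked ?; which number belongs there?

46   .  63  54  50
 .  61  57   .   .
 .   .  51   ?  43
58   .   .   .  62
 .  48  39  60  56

Row 1 must total 255; the given cells sum to 213, so (1,2) = 42.
From row 5, 255 − (48 + 39 + 60 + 56) gives (5,1) = 52.
The remaining cell in column 3 is (4,3) = 255 − 210 = 45.
Column 5: 50 + 43 + 62 + 56 + ? = 255, so (2,5) = 44.
Main diagonal needs 255; the known cells sum to 214, so (4,4) = 41.
The remaining cell in row 4 is (4,2) = 255 − 206 = 49.
Using column 2: 42 + 61 + 49 + 48 + ? → (3,2) = 255 − 200 = 55.
Using anti-diagonal: 50 + 51 + 49 + 52 + ? → (2,4) = 255 − 202 = 53.
From row 2, 255 − (61 + 57 + 53 + 44) gives (2,1) = 40.
Using column 1: 46 + 40 + 58 + 52 + ? → (3,1) = 255 − 196 = 59.
From column 4, 255 − (54 + 53 + 41 + 60) gives (3,4) = 47.

47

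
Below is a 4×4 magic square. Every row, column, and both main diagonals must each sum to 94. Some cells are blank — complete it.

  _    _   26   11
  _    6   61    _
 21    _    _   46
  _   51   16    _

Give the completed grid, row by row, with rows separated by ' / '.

Column 3 must total 94; the given cells sum to 103, so (3,3) = -9.
From row 3, 94 − (21 + (-9) + 46) gives (3,2) = 36.
Column 2 must total 94; the given cells sum to 93, so (1,2) = 1.
Anti-diagonal must total 94; the given cells sum to 108, so (4,1) = -14.
Row 1 must total 94; the given cells sum to 38, so (1,1) = 56.
Using row 4: -14 + 51 + 16 + ? → (4,4) = 94 − 53 = 41.
From column 1, 94 − (56 + 21 + (-14)) gives (2,1) = 31.
Column 4 must total 94; the given cells sum to 98, so (2,4) = -4.

56 1 26 11 / 31 6 61 -4 / 21 36 -9 46 / -14 51 16 41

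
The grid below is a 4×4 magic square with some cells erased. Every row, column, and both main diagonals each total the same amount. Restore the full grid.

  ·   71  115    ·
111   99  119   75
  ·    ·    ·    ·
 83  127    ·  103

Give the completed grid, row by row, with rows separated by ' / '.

123 71 115 95 / 111 99 119 75 / 87 107 79 131 / 83 127 91 103

Row 2 is already complete: 111 + 99 + 119 + 75 = 404, so that is the magic constant.
Row 4: 83 + 127 + 103 + ? = 404, so (4,3) = 91.
From column 2, 404 − (71 + 99 + 127) gives (3,2) = 107.
Column 3: 115 + 119 + 91 + ? = 404, so (3,3) = 79.
The remaining cell in main diagonal is (1,1) = 404 − 281 = 123.
Anti-diagonal: 119 + 107 + 83 + ? = 404, so (1,4) = 95.
Using column 1: 123 + 111 + 83 + ? → (3,1) = 404 − 317 = 87.
From column 4, 404 − (95 + 75 + 103) gives (3,4) = 131.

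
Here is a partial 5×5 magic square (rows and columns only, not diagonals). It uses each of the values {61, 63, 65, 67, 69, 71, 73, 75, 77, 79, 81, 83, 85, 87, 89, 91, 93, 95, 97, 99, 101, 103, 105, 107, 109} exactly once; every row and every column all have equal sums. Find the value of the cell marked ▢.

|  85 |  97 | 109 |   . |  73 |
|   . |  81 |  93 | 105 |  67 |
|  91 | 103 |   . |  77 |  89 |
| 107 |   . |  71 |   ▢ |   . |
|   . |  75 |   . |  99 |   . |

The 25 entries sum to 2125, so each line sums to 2125/5 = 425.
Row 1 needs 425; the known cells sum to 364, so (1,4) = 61.
Row 2 needs 425; the known cells sum to 346, so (2,1) = 79.
From row 3, 425 − (91 + 103 + 77 + 89) gives (3,3) = 65.
The remaining cell in column 1 is (5,1) = 425 − 362 = 63.
Column 2 must total 425; the given cells sum to 356, so (4,2) = 69.
From column 3, 425 − (109 + 93 + 65 + 71) gives (5,3) = 87.
Column 4 must total 425; the given cells sum to 342, so (4,4) = 83.

83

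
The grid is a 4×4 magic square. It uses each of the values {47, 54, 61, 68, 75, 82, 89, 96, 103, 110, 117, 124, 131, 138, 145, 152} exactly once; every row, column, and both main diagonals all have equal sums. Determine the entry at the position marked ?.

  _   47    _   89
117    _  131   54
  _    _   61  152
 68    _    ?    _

82

The 16 entries sum to 1592, so each line sums to 1592/4 = 398.
Row 2: 117 + 131 + 54 + ? = 398, so (2,2) = 96.
Using column 4: 89 + 54 + 152 + ? → (4,4) = 398 − 295 = 103.
From main diagonal, 398 − (96 + 61 + 103) gives (1,1) = 138.
Anti-diagonal needs 398; the known cells sum to 288, so (3,2) = 110.
The remaining cell in row 1 is (1,3) = 398 − 274 = 124.
Row 3 needs 398; the known cells sum to 323, so (3,1) = 75.
Column 2 needs 398; the known cells sum to 253, so (4,2) = 145.
The remaining cell in column 3 is (4,3) = 398 − 316 = 82.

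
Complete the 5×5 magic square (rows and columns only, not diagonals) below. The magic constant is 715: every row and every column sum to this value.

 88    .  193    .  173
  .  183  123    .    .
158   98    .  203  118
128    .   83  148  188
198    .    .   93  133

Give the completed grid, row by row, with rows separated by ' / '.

The remaining cell in row 3 is (3,3) = 715 − 577 = 138.
Row 4 needs 715; the known cells sum to 547, so (4,2) = 168.
Column 1 needs 715; the known cells sum to 572, so (2,1) = 143.
Column 3 needs 715; the known cells sum to 537, so (5,3) = 178.
Using column 5: 173 + 118 + 188 + 133 + ? → (2,5) = 715 − 612 = 103.
Row 2: 143 + 183 + 123 + 103 + ? = 715, so (2,4) = 163.
Using row 5: 198 + 178 + 93 + 133 + ? → (5,2) = 715 − 602 = 113.
From column 2, 715 − (183 + 98 + 168 + 113) gives (1,2) = 153.
Column 4: 163 + 203 + 148 + 93 + ? = 715, so (1,4) = 108.

88 153 193 108 173 / 143 183 123 163 103 / 158 98 138 203 118 / 128 168 83 148 188 / 198 113 178 93 133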